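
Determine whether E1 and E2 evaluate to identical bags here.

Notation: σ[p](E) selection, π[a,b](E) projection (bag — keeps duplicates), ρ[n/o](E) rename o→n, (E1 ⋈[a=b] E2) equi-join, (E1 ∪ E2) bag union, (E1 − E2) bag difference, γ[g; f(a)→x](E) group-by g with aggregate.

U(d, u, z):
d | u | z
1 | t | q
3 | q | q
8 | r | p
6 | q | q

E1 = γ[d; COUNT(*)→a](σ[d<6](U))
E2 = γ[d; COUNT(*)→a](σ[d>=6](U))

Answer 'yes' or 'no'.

E1 per-node cardinality:
  U → 4
  σ[d<6](U) → 2
  γ[d; COUNT(*)→a](σ[d<6](U)) → 2
E2 per-node cardinality:
  U → 4
  σ[d>=6](U) → 2
  γ[d; COUNT(*)→a](σ[d>=6](U)) → 2

E1 result:
d | a
1 | 1
3 | 1
E2 result:
d | a
6 | 1
8 | 1
Witness: (3, 1) appears 1× in E1 but 0× in E2.

no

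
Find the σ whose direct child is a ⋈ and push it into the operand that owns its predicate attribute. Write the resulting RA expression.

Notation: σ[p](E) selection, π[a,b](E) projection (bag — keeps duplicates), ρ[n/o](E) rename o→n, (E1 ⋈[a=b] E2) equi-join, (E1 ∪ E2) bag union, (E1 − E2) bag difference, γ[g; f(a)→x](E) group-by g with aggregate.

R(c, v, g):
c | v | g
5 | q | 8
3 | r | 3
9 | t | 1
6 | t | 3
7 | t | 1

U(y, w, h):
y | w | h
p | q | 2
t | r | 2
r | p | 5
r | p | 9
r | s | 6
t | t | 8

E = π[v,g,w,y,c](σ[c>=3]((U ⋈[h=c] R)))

σ filters on c, owned by the right side.
E' = π[v,g,w,y,c]((U ⋈[h=c] σ[c>=3](R)))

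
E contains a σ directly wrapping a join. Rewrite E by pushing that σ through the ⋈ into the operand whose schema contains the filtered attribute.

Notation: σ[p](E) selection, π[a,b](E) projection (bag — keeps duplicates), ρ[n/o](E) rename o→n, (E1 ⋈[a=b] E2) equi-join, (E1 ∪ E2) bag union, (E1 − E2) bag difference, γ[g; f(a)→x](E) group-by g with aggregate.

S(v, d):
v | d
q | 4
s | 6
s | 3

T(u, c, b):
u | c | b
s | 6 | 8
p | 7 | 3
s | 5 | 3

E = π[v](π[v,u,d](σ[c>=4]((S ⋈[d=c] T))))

σ filters on c, owned by the right side.
E' = π[v](π[v,u,d]((S ⋈[d=c] σ[c>=4](T))))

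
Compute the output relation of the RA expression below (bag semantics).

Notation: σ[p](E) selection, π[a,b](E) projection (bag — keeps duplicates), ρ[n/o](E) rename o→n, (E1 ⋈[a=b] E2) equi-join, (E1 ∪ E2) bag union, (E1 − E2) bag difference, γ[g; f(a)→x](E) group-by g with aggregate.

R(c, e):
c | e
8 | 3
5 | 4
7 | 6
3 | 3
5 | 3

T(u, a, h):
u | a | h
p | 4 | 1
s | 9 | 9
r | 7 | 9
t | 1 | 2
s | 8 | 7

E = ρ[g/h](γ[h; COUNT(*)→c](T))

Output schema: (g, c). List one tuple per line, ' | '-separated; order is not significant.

Row counts bottom-up:
  T → 5
  γ[h; COUNT(*)→c](T) → 4
  ρ[g/h](γ[h; COUNT(*)→c](T)) → 4

== RESULT ==
g | c
1 | 1
2 | 1
7 | 1
9 | 2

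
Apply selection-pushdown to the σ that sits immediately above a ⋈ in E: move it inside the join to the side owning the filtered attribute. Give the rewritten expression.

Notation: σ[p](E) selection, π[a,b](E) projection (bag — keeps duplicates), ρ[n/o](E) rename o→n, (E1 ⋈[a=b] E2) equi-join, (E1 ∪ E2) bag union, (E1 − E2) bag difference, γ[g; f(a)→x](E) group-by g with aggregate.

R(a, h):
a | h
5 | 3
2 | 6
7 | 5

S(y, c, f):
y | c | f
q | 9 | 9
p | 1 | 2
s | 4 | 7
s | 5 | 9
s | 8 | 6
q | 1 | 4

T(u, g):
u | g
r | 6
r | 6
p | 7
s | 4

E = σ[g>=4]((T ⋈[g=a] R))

σ filters on g, owned by the left side.
E' = (σ[g>=4](T) ⋈[g=a] R)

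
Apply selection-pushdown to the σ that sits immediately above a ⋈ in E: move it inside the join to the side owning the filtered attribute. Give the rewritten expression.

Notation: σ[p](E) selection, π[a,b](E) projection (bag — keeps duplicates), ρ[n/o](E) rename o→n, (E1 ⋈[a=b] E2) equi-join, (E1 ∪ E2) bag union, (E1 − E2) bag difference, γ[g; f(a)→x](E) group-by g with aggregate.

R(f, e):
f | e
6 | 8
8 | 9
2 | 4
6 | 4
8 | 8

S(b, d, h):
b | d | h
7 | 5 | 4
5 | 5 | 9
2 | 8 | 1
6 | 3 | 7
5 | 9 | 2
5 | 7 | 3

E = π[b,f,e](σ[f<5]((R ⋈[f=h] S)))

σ filters on f, owned by the left side.
E' = π[b,f,e]((σ[f<5](R) ⋈[f=h] S))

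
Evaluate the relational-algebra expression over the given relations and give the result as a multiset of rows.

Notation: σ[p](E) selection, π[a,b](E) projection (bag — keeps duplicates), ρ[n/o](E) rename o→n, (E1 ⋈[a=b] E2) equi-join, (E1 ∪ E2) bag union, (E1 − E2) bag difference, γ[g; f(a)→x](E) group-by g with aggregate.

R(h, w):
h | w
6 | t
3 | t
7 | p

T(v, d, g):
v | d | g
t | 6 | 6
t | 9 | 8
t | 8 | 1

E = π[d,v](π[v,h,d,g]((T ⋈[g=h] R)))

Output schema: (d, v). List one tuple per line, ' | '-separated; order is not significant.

Row counts bottom-up:
  T → 3
  R → 3
  (T ⋈[g=h] R) → 1
  π[v,h,d,g]((T ⋈[g=h] R)) → 1
  π[d,v](π[v,h,d,g]((T ⋈[g=h] R))) → 1

== RESULT ==
d | v
6 | t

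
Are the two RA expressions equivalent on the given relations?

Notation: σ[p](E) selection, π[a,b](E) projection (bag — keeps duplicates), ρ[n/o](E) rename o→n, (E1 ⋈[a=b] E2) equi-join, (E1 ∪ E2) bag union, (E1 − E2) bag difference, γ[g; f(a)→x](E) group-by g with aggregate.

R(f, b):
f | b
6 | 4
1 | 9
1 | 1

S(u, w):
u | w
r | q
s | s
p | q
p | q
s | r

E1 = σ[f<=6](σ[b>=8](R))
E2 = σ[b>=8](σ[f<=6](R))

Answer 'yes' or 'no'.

E1 row counts bottom-up:
  R → 3
  σ[b>=8](R) → 1
  σ[f<=6](σ[b>=8](R)) → 1
E2 row counts bottom-up:
  R → 3
  σ[f<=6](R) → 3
  σ[b>=8](σ[f<=6](R)) → 1

E1 and E2 produce the same multiset:
f | b
1 | 9

yes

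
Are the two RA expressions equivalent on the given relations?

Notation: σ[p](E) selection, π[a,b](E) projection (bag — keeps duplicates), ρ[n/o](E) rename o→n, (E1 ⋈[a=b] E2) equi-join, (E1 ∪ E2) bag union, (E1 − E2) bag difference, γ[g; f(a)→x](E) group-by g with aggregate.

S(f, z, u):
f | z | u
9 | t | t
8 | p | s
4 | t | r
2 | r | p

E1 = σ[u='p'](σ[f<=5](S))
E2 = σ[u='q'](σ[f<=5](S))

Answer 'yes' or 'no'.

E1 subexpression sizes:
  S → 4
  σ[f<=5](S) → 2
  σ[u='p'](σ[f<=5](S)) → 1
E2 subexpression sizes:
  S → 4
  σ[f<=5](S) → 2
  σ[u='q'](σ[f<=5](S)) → 0

E1 result:
f | z | u
2 | r | p
E2 result:
f | z | u
(0 rows)
Witness: (2, 'r', 'p') appears 1× in E1 but 0× in E2.

no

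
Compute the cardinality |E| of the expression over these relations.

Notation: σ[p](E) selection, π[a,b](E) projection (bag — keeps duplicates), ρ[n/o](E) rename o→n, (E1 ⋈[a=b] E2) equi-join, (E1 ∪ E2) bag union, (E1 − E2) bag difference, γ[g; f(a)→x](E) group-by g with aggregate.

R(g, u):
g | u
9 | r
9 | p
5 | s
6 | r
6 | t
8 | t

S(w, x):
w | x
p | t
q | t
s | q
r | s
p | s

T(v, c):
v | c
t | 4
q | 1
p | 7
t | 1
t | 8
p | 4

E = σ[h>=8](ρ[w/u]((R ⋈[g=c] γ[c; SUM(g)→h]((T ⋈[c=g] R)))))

Per-node cardinality:
  R → 6
  T → 6
  R → 6
  (T ⋈[c=g] R) → 1
  γ[c; SUM(g)→h]((T ⋈[c=g] R)) → 1
  (R ⋈[g=c] γ[c; SUM(g)→h]((T ⋈[c=g] R))) → 1
  ρ[w/u]((R ⋈[g=c] γ[c; SUM(g)→h]((T ⋈[c=g] R)))) → 1
  σ[h>=8](ρ[w/u]((R ⋈[g=c] γ[c; SUM(g)→h]((T ⋈[c=g] R))))) → 1

|E| = 1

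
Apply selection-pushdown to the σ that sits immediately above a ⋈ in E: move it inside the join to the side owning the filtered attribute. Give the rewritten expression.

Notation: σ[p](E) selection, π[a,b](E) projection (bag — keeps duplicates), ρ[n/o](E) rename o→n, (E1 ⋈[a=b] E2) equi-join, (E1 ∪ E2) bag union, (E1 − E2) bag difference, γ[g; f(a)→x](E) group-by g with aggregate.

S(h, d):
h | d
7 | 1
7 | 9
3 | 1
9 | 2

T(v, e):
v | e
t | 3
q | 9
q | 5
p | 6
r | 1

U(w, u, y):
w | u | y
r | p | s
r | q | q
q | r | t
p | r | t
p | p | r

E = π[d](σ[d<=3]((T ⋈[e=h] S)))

σ filters on d, owned by the right side.
E' = π[d]((T ⋈[e=h] σ[d<=3](S)))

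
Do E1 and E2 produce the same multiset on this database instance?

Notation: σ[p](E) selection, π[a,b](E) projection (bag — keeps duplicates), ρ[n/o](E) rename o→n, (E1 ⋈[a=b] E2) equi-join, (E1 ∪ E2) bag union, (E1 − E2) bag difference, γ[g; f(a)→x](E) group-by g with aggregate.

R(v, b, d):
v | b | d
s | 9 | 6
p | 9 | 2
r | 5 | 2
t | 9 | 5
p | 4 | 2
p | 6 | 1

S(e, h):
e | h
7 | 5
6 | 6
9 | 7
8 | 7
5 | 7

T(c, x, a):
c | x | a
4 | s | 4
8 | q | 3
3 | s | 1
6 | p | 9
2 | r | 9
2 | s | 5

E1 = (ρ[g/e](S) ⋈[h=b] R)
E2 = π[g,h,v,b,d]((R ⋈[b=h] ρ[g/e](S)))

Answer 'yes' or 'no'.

E1 per-node cardinality:
  S → 5
  ρ[g/e](S) → 5
  R → 6
  (ρ[g/e](S) ⋈[h=b] R) → 2
E2 per-node cardinality:
  R → 6
  S → 5
  ρ[g/e](S) → 5
  (R ⋈[b=h] ρ[g/e](S)) → 2
  π[g,h,v,b,d]((R ⋈[b=h] ρ[g/e](S))) → 2

E1 and E2 produce the same multiset:
g | h | v | b | d
6 | 6 | p | 6 | 1
7 | 5 | r | 5 | 2

yes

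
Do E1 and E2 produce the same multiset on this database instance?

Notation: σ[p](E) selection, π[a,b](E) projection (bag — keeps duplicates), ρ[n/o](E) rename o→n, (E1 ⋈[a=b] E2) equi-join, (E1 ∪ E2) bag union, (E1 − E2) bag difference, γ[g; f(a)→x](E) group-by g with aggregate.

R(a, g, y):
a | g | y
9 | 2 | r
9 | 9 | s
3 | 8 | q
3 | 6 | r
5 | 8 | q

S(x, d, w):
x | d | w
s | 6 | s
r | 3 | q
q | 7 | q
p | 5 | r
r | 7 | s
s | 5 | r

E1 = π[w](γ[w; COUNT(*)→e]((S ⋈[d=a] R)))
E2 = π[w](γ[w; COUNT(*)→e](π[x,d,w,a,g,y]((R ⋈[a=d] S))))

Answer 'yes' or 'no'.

E1 stepwise |·|:
  S → 6
  R → 5
  (S ⋈[d=a] R) → 4
  γ[w; COUNT(*)→e]((S ⋈[d=a] R)) → 2
  π[w](γ[w; COUNT(*)→e]((S ⋈[d=a] R))) → 2
E2 stepwise |·|:
  R → 5
  S → 6
  (R ⋈[a=d] S) → 4
  π[x,d,w,a,g,y]((R ⋈[a=d] S)) → 4
  γ[w; COUNT(*)→e](π[x,d,w,a,g,y]((R ⋈[a=d] S))) → 2
  π[w](γ[w; COUNT(*)→e](π[x,d,w,a,g,y]((R ⋈[a=d] S)))) → 2

E1 and E2 produce the same multiset:
w
q
r

yes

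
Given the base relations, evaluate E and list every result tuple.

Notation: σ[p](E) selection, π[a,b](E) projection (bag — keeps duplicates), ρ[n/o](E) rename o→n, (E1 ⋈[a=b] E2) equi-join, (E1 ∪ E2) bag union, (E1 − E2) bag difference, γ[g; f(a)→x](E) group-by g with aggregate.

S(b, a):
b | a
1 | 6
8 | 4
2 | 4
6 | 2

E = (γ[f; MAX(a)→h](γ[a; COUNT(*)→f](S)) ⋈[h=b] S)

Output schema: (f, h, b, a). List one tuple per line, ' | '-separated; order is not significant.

Per-node cardinality:
  S → 4
  γ[a; COUNT(*)→f](S) → 3
  γ[f; MAX(a)→h](γ[a; COUNT(*)→f](S)) → 2
  S → 4
  (γ[f; MAX(a)→h](γ[a; COUNT(*)→f](S)) ⋈[h=b] S) → 1

== RESULT ==
f | h | b | a
1 | 6 | 6 | 2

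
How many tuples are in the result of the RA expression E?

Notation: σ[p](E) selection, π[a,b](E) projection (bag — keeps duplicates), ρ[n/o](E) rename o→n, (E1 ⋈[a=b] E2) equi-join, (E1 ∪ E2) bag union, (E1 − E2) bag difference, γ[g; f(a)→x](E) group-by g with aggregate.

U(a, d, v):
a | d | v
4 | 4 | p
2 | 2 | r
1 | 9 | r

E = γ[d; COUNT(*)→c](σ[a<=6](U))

Per-node cardinality:
  U → 3
  σ[a<=6](U) → 3
  γ[d; COUNT(*)→c](σ[a<=6](U)) → 3

|E| = 3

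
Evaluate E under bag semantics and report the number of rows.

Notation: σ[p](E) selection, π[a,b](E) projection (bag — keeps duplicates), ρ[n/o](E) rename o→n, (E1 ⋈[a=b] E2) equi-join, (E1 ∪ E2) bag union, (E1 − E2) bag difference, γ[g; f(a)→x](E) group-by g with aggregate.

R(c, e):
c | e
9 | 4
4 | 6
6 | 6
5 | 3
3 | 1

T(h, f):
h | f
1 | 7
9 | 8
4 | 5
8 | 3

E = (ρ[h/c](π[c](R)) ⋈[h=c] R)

Stepwise |·|:
  R → 5
  π[c](R) → 5
  ρ[h/c](π[c](R)) → 5
  R → 5
  (ρ[h/c](π[c](R)) ⋈[h=c] R) → 5

|E| = 5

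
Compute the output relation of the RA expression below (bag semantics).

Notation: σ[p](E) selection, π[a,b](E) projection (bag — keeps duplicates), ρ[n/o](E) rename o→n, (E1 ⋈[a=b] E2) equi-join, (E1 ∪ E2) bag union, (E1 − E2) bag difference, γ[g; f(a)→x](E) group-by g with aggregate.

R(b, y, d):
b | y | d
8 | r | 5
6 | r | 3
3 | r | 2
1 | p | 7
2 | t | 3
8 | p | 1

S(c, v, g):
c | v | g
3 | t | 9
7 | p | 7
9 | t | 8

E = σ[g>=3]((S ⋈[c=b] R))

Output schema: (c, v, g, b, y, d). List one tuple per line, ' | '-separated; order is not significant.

Per-node cardinality:
  S → 3
  R → 6
  (S ⋈[c=b] R) → 1
  σ[g>=3]((S ⋈[c=b] R)) → 1

== RESULT ==
c | v | g | b | y | d
3 | t | 9 | 3 | r | 2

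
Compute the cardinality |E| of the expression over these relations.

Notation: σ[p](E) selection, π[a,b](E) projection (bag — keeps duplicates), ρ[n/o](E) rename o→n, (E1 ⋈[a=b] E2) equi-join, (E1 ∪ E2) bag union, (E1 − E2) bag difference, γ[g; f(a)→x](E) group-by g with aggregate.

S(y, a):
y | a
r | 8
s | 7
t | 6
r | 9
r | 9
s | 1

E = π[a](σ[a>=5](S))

Subexpression sizes:
  S → 6
  σ[a>=5](S) → 5
  π[a](σ[a>=5](S)) → 5

|E| = 5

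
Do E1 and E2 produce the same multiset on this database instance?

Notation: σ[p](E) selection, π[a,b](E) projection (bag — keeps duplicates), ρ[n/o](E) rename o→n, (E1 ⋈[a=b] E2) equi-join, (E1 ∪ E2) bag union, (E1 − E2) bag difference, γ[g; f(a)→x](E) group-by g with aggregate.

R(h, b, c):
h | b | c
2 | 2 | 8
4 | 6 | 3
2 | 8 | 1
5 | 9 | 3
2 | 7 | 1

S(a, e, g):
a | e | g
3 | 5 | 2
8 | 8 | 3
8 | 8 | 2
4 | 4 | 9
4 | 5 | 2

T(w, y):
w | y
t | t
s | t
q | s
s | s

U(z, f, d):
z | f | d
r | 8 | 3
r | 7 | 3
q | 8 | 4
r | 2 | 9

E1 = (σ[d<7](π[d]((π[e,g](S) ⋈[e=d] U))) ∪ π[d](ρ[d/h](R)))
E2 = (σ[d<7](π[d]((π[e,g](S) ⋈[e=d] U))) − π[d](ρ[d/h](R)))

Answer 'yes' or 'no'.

E1 stepwise |·|:
  S → 5
  π[e,g](S) → 5
  U → 4
  (π[e,g](S) ⋈[e=d] U) → 1
  π[d]((π[e,g](S) ⋈[e=d] U)) → 1
  σ[d<7](π[d]((π[e,g](S) ⋈[e=d] U))) → 1
  R → 5
  ρ[d/h](R) → 5
  π[d](ρ[d/h](R)) → 5
  (σ[d<7](π[d]((π[e,g](S) ⋈[e=d] U))) ∪ π[d](ρ[d/h](R))) → 6
E2 stepwise |·|:
  S → 5
  π[e,g](S) → 5
  U → 4
  (π[e,g](S) ⋈[e=d] U) → 1
  π[d]((π[e,g](S) ⋈[e=d] U)) → 1
  σ[d<7](π[d]((π[e,g](S) ⋈[e=d] U))) → 1
  R → 5
  ρ[d/h](R) → 5
  π[d](ρ[d/h](R)) → 5
  (σ[d<7](π[d]((π[e,g](S) ⋈[e=d] U))) − π[d](ρ[d/h](R))) → 0

E1 result:
d
2
2
2
4
4
5
E2 result:
d
(0 rows)
Witness: (2,) appears 3× in E1 but 0× in E2.

no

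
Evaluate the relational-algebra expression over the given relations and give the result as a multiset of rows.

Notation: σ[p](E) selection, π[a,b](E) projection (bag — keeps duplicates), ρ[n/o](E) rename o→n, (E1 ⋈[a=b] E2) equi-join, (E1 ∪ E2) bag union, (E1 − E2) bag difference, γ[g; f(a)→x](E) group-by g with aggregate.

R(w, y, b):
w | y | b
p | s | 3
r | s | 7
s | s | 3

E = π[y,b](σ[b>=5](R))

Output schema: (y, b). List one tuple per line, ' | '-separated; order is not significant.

Subexpression sizes:
  R → 3
  σ[b>=5](R) → 1
  π[y,b](σ[b>=5](R)) → 1

== RESULT ==
y | b
s | 7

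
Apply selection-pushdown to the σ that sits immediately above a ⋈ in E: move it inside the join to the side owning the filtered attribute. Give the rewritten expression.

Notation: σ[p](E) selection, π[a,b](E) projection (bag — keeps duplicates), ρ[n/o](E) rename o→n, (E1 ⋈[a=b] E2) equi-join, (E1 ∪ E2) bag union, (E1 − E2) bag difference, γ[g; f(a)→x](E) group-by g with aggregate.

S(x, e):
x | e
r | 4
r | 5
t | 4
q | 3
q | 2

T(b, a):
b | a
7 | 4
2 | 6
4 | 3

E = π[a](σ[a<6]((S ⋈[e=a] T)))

σ filters on a, owned by the right side.
E' = π[a]((S ⋈[e=a] σ[a<6](T)))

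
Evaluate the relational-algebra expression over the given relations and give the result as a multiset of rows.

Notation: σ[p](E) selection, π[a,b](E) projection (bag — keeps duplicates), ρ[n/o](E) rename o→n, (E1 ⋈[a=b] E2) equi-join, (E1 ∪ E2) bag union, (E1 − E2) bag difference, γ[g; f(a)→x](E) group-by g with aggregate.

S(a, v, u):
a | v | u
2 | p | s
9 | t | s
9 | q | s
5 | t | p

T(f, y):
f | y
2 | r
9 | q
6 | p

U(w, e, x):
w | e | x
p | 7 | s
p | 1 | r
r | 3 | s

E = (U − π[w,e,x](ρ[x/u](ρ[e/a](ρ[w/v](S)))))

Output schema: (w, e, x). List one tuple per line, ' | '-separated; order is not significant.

Stepwise |·|:
  U → 3
  S → 4
  ρ[w/v](S) → 4
  ρ[e/a](ρ[w/v](S)) → 4
  ρ[x/u](ρ[e/a](ρ[w/v](S))) → 4
  π[w,e,x](ρ[x/u](ρ[e/a](ρ[w/v](S)))) → 4
  (U − π[w,e,x](ρ[x/u](ρ[e/a](ρ[w/v](S))))) → 3

== RESULT ==
w | e | x
p | 1 | r
p | 7 | s
r | 3 | s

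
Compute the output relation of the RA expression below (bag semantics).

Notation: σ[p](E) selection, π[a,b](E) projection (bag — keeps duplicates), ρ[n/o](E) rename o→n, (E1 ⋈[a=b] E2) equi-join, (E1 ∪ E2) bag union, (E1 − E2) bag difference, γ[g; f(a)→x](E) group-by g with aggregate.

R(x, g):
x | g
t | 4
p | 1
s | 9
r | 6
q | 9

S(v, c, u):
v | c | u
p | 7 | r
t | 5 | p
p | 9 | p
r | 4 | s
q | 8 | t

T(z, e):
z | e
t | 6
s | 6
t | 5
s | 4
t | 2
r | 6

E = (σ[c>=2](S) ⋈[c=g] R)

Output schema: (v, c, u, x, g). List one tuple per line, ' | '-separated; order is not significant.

Row counts bottom-up:
  S → 5
  σ[c>=2](S) → 5
  R → 5
  (σ[c>=2](S) ⋈[c=g] R) → 3

== RESULT ==
v | c | u | x | g
p | 9 | p | q | 9
p | 9 | p | s | 9
r | 4 | s | t | 4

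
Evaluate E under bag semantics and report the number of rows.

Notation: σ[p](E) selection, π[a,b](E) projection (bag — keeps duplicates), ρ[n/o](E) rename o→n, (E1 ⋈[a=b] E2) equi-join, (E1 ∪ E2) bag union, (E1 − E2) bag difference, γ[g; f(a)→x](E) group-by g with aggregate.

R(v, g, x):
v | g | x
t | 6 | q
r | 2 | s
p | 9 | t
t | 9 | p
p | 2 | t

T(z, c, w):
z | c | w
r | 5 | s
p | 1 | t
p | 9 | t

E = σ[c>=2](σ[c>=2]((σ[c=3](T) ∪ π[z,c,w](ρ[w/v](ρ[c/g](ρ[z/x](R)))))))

Stepwise |·|:
  T → 3
  σ[c=3](T) → 0
  R → 5
  ρ[z/x](R) → 5
  ρ[c/g](ρ[z/x](R)) → 5
  ρ[w/v](ρ[c/g](ρ[z/x](R))) → 5
  π[z,c,w](ρ[w/v](ρ[c/g](ρ[z/x](R)))) → 5
  (σ[c=3](T) ∪ π[z,c,w](ρ[w/v](ρ[c/g](ρ[z/x](R))))) → 5
  σ[c>=2]((σ[c=3](T) ∪ π[z,c,w](ρ[w/v](ρ[c/g](ρ[z/x](R)))))) → 5
  σ[c>=2](σ[c>=2]((σ[c=3](T) ∪ π[z,c,w](ρ[w/v](ρ[c/g](ρ[z/x](R))))))) → 5

|E| = 5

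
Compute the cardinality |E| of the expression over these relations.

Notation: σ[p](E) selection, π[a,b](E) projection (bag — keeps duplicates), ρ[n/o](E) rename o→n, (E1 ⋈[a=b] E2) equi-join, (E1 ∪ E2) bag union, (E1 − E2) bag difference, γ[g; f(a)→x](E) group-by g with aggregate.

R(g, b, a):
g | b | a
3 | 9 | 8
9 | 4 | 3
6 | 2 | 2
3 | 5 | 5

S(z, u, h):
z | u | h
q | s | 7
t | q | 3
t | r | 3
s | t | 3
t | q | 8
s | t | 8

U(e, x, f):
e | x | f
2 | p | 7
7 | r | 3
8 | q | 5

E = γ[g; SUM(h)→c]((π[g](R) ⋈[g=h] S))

Per-node cardinality:
  R → 4
  π[g](R) → 4
  S → 6
  (π[g](R) ⋈[g=h] S) → 6
  γ[g; SUM(h)→c]((π[g](R) ⋈[g=h] S)) → 1

|E| = 1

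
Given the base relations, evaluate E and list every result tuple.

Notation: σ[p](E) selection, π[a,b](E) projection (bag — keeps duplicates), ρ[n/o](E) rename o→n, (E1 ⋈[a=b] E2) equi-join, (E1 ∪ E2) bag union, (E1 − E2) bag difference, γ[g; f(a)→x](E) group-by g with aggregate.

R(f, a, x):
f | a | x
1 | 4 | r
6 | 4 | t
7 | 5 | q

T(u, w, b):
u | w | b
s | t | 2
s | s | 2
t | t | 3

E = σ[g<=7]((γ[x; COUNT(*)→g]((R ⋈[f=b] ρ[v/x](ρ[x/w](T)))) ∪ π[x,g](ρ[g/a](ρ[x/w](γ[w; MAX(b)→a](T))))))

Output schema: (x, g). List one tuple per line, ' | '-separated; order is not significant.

Row counts bottom-up:
  R → 3
  T → 3
  ρ[x/w](T) → 3
  ρ[v/x](ρ[x/w](T)) → 3
  (R ⋈[f=b] ρ[v/x](ρ[x/w](T))) → 0
  γ[x; COUNT(*)→g]((R ⋈[f=b] ρ[v/x](ρ[x/w](T)))) → 0
  T → 3
  γ[w; MAX(b)→a](T) → 2
  ρ[x/w](γ[w; MAX(b)→a](T)) → 2
  ρ[g/a](ρ[x/w](γ[w; MAX(b)→a](T))) → 2
  π[x,g](ρ[g/a](ρ[x/w](γ[w; MAX(b)→a](T)))) → 2
  (γ[x; COUNT(*)→g]((R ⋈[f=b] ρ[v/x](ρ[x/w](T)))) ∪ π[x,g](ρ[g/a](ρ[x/w](γ[w; MAX(b)→a](T))))) → 2
  σ[g<=7]((γ[x; COUNT(*)→g]((R ⋈[f=b] ρ[v/x](ρ[x/w](T)))) ∪ π[x,g](ρ[g/a](ρ[x/w](γ[w; MAX(b)→a](T)))))) → 2

== RESULT ==
x | g
s | 2
t | 3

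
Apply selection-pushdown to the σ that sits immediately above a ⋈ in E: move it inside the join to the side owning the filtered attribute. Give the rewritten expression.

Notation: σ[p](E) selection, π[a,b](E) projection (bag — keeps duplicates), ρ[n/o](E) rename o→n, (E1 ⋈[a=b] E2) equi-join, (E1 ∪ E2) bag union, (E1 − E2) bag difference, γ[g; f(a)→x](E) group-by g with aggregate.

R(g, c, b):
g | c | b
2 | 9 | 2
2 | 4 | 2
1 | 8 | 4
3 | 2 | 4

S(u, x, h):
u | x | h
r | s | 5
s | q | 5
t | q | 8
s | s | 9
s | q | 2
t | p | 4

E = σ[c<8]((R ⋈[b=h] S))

σ filters on c, owned by the left side.
E' = (σ[c<8](R) ⋈[b=h] S)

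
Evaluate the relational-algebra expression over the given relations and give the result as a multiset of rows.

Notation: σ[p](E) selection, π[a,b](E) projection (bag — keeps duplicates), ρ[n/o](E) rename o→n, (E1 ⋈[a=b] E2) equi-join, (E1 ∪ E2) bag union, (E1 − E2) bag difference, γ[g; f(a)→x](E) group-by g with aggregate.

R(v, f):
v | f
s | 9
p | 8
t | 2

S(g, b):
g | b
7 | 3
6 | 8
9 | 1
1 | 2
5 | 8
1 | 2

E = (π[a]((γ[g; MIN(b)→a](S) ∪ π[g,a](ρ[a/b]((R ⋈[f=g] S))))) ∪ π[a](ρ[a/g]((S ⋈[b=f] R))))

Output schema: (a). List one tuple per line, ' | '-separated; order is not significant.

Stepwise |·|:
  S → 6
  γ[g; MIN(b)→a](S) → 5
  R → 3
  S → 6
  (R ⋈[f=g] S) → 1
  ρ[a/b]((R ⋈[f=g] S)) → 1
  π[g,a](ρ[a/b]((R ⋈[f=g] S))) → 1
  (γ[g; MIN(b)→a](S) ∪ π[g,a](ρ[a/b]((R ⋈[f=g] S)))) → 6
  π[a]((γ[g; MIN(b)→a](S) ∪ π[g,a](ρ[a/b]((R ⋈[f=g] S))))) → 6
  S → 6
  R → 3
  (S ⋈[b=f] R) → 4
  ρ[a/g]((S ⋈[b=f] R)) → 4
  π[a](ρ[a/g]((S ⋈[b=f] R))) → 4
  (π[a]((γ[g; MIN(b)→a](S) ∪ π[g,a](ρ[a/b]((R ⋈[f=g] S))))) ∪ π[a](ρ[a/g]((S ⋈[b=f] R)))) → 10

== RESULT ==
a
1
1
1
1
2
3
5
6
8
8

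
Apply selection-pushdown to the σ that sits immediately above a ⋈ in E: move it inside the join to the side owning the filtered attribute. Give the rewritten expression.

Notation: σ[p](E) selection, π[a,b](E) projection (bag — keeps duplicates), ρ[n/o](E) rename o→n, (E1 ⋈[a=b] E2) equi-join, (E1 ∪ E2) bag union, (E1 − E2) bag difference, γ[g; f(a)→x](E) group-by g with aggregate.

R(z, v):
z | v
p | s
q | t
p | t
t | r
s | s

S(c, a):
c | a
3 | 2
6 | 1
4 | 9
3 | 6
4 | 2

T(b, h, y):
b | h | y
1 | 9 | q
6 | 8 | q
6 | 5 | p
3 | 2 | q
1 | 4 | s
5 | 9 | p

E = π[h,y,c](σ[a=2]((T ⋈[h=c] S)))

σ filters on a, owned by the right side.
E' = π[h,y,c]((T ⋈[h=c] σ[a=2](S)))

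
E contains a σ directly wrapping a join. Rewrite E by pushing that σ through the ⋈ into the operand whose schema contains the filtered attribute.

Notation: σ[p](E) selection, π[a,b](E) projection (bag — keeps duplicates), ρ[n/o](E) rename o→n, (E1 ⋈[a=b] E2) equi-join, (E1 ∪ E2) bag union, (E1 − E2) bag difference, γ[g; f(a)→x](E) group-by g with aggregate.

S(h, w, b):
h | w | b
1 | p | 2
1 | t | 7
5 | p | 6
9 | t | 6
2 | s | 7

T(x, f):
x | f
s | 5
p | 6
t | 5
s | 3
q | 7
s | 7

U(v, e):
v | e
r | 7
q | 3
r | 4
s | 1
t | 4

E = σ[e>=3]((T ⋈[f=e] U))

σ filters on e, owned by the right side.
E' = (T ⋈[f=e] σ[e>=3](U))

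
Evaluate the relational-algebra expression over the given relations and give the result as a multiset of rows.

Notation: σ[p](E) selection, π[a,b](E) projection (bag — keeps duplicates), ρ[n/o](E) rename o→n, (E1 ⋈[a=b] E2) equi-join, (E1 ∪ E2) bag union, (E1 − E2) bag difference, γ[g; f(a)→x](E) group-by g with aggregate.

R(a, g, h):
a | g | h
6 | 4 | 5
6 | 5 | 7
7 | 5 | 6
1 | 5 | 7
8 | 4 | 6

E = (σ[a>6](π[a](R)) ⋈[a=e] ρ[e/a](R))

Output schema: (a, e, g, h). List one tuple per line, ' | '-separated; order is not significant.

Row counts bottom-up:
  R → 5
  π[a](R) → 5
  σ[a>6](π[a](R)) → 2
  R → 5
  ρ[e/a](R) → 5
  (σ[a>6](π[a](R)) ⋈[a=e] ρ[e/a](R)) → 2

== RESULT ==
a | e | g | h
7 | 7 | 5 | 6
8 | 8 | 4 | 6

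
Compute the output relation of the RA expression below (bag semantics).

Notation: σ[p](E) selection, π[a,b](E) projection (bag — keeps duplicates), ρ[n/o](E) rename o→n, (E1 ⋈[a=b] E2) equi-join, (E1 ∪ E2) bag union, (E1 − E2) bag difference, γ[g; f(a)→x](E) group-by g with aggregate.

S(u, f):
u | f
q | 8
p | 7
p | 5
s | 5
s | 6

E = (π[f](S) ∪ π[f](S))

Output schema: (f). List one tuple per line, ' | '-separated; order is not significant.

Per-node cardinality:
  S → 5
  π[f](S) → 5
  S → 5
  π[f](S) → 5
  (π[f](S) ∪ π[f](S)) → 10

== RESULT ==
f
5
5
5
5
6
6
7
7
8
8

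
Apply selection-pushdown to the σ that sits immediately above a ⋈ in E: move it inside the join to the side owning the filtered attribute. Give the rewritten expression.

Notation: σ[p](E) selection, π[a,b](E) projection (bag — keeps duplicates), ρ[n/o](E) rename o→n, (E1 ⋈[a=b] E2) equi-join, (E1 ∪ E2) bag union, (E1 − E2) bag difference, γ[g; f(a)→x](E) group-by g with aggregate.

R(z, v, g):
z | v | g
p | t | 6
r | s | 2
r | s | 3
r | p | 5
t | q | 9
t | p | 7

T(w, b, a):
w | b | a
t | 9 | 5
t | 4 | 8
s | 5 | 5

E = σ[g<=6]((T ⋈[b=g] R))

σ filters on g, owned by the right side.
E' = (T ⋈[b=g] σ[g<=6](R))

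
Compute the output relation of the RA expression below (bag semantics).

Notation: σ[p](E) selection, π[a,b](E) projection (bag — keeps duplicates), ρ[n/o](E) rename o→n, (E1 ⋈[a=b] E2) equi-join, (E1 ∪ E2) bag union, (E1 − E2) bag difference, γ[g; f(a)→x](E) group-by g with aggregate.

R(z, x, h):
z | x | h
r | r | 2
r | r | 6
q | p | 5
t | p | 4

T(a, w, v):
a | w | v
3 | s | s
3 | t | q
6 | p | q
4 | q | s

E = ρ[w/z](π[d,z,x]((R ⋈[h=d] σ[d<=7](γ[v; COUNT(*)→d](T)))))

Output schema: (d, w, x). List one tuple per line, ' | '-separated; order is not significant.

Row counts bottom-up:
  R → 4
  T → 4
  γ[v; COUNT(*)→d](T) → 2
  σ[d<=7](γ[v; COUNT(*)→d](T)) → 2
  (R ⋈[h=d] σ[d<=7](γ[v; COUNT(*)→d](T))) → 2
  π[d,z,x]((R ⋈[h=d] σ[d<=7](γ[v; COUNT(*)→d](T)))) → 2
  ρ[w/z](π[d,z,x]((R ⋈[h=d] σ[d<=7](γ[v; COUNT(*)→d](T))))) → 2

== RESULT ==
d | w | x
2 | r | r
2 | r | r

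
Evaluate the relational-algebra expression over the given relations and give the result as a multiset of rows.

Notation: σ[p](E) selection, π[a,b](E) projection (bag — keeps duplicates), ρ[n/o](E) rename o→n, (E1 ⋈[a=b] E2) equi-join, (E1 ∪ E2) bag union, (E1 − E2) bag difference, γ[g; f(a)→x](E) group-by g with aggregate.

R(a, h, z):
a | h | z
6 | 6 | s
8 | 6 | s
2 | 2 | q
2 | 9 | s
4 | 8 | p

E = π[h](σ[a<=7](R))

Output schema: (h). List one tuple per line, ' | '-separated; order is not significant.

Stepwise |·|:
  R → 5
  σ[a<=7](R) → 4
  π[h](σ[a<=7](R)) → 4

== RESULT ==
h
2
6
8
9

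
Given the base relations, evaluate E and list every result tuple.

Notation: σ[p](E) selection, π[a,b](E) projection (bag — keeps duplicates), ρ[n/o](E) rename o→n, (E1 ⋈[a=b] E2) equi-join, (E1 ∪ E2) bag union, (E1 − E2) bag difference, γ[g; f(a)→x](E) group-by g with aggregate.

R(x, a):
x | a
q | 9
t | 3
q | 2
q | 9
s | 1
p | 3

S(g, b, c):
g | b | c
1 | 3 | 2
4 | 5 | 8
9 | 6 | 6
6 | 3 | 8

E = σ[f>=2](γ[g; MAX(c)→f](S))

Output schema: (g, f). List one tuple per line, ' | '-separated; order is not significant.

Per-node cardinality:
  S → 4
  γ[g; MAX(c)→f](S) → 4
  σ[f>=2](γ[g; MAX(c)→f](S)) → 4

== RESULT ==
g | f
1 | 2
4 | 8
6 | 8
9 | 6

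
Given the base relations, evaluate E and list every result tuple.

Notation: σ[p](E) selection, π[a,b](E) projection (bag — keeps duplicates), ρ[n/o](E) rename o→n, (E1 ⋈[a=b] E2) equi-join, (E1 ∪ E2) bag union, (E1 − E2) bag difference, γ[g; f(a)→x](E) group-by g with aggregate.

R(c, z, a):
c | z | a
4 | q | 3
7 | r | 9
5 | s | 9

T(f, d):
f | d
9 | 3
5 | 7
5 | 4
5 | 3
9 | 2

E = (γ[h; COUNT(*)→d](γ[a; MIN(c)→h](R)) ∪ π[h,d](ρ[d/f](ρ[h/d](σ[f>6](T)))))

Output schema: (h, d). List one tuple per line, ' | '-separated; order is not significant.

Per-node cardinality:
  R → 3
  γ[a; MIN(c)→h](R) → 2
  γ[h; COUNT(*)→d](γ[a; MIN(c)→h](R)) → 2
  T → 5
  σ[f>6](T) → 2
  ρ[h/d](σ[f>6](T)) → 2
  ρ[d/f](ρ[h/d](σ[f>6](T))) → 2
  π[h,d](ρ[d/f](ρ[h/d](σ[f>6](T)))) → 2
  (γ[h; COUNT(*)→d](γ[a; MIN(c)→h](R)) ∪ π[h,d](ρ[d/f](ρ[h/d](σ[f>6](T))))) → 4

== RESULT ==
h | d
2 | 9
3 | 9
4 | 1
5 | 1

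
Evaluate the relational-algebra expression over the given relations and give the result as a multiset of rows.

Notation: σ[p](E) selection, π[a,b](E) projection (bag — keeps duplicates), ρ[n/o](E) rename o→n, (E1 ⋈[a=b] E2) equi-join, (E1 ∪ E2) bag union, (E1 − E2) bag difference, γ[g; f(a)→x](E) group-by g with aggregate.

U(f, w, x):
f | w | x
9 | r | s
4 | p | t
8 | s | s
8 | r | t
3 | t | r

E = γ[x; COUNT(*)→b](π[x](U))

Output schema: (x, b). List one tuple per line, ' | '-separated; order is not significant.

Per-node cardinality:
  U → 5
  π[x](U) → 5
  γ[x; COUNT(*)→b](π[x](U)) → 3

== RESULT ==
x | b
r | 1
s | 2
t | 2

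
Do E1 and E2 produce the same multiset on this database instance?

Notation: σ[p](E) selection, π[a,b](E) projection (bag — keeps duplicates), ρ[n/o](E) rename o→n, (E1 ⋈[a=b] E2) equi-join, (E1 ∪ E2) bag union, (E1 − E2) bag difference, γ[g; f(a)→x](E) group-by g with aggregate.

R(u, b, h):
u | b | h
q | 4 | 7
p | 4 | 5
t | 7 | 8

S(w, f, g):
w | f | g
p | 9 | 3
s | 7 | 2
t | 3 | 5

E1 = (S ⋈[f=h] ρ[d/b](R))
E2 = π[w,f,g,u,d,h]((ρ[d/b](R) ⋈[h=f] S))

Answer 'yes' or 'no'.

E1 per-node cardinality:
  S → 3
  R → 3
  ρ[d/b](R) → 3
  (S ⋈[f=h] ρ[d/b](R)) → 1
E2 per-node cardinality:
  R → 3
  ρ[d/b](R) → 3
  S → 3
  (ρ[d/b](R) ⋈[h=f] S) → 1
  π[w,f,g,u,d,h]((ρ[d/b](R) ⋈[h=f] S)) → 1

E1 and E2 produce the same multiset:
w | f | g | u | d | h
s | 7 | 2 | q | 4 | 7

yes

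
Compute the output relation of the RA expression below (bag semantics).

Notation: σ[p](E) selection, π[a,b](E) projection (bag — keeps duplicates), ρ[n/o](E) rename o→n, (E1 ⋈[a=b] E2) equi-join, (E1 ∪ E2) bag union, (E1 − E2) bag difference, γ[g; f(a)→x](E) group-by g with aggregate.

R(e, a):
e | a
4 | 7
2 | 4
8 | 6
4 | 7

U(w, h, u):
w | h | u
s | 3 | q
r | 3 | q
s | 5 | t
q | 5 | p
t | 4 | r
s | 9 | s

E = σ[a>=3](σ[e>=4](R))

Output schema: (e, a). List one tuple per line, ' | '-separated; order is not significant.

Row counts bottom-up:
  R → 4
  σ[e>=4](R) → 3
  σ[a>=3](σ[e>=4](R)) → 3

== RESULT ==
e | a
4 | 7
4 | 7
8 | 6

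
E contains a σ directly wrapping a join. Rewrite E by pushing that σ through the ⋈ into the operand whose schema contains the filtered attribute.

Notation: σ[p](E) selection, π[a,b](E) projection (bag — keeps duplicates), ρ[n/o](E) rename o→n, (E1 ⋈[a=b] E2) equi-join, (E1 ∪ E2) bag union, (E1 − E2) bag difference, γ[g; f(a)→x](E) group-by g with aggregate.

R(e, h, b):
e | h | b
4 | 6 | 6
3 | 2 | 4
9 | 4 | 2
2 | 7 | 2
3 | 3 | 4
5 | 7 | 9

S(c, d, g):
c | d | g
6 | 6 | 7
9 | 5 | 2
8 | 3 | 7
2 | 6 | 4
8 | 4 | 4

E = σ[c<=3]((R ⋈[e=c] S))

σ filters on c, owned by the right side.
E' = (R ⋈[e=c] σ[c<=3](S))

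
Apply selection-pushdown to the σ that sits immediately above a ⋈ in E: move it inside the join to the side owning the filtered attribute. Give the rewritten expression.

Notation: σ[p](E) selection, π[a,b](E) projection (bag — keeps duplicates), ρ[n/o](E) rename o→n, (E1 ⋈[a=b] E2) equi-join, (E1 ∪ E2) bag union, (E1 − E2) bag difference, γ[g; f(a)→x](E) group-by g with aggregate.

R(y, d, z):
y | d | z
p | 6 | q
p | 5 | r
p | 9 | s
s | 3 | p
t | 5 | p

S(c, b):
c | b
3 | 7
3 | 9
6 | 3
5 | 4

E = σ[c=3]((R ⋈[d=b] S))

σ filters on c, owned by the right side.
E' = (R ⋈[d=b] σ[c=3](S))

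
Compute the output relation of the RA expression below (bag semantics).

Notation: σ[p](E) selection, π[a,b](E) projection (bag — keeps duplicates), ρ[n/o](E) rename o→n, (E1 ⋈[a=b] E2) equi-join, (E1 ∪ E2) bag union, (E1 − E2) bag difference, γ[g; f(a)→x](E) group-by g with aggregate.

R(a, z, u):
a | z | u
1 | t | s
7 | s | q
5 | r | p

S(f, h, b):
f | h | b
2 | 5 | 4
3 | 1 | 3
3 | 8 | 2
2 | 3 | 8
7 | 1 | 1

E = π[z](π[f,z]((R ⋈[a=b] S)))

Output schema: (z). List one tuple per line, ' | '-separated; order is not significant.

Per-node cardinality:
  R → 3
  S → 5
  (R ⋈[a=b] S) → 1
  π[f,z]((R ⋈[a=b] S)) → 1
  π[z](π[f,z]((R ⋈[a=b] S))) → 1

== RESULT ==
z
t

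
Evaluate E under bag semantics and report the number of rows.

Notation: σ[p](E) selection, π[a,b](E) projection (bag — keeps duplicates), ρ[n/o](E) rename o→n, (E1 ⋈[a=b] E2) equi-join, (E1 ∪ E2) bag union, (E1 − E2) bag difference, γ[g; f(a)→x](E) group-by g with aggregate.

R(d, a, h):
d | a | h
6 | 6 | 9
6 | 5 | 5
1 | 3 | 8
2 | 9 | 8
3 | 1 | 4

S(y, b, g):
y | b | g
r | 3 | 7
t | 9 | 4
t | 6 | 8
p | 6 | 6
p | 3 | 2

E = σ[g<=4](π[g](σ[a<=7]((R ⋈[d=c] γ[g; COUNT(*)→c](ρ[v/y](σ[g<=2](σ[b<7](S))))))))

Row counts bottom-up:
  R → 5
  S → 5
  σ[b<7](S) → 4
  σ[g<=2](σ[b<7](S)) → 1
  ρ[v/y](σ[g<=2](σ[b<7](S))) → 1
  γ[g; COUNT(*)→c](ρ[v/y](σ[g<=2](σ[b<7](S)))) → 1
  (R ⋈[d=c] γ[g; COUNT(*)→c](ρ[v/y](σ[g<=2](σ[b<7](S))))) → 1
  σ[a<=7]((R ⋈[d=c] γ[g; COUNT(*)→c](ρ[v/y](σ[g<=2](σ[b<7](S)))))) → 1
  π[g](σ[a<=7]((R ⋈[d=c] γ[g; COUNT(*)→c](ρ[v/y](σ[g<=2](σ[b<7](S))))))) → 1
  σ[g<=4](π[g](σ[a<=7]((R ⋈[d=c] γ[g; COUNT(*)→c](ρ[v/y](σ[g<=2](σ[b<7](S)))))))) → 1

|E| = 1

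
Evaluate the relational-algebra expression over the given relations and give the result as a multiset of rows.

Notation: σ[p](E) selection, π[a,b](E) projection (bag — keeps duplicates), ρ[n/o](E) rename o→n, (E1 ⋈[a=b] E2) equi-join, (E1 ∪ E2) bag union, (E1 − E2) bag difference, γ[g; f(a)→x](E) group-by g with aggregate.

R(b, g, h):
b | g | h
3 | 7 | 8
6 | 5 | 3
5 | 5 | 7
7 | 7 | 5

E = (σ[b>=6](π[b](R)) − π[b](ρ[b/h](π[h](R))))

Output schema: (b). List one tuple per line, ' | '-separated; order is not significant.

Per-node cardinality:
  R → 4
  π[b](R) → 4
  σ[b>=6](π[b](R)) → 2
  R → 4
  π[h](R) → 4
  ρ[b/h](π[h](R)) → 4
  π[b](ρ[b/h](π[h](R))) → 4
  (σ[b>=6](π[b](R)) − π[b](ρ[b/h](π[h](R)))) → 1

== RESULT ==
b
6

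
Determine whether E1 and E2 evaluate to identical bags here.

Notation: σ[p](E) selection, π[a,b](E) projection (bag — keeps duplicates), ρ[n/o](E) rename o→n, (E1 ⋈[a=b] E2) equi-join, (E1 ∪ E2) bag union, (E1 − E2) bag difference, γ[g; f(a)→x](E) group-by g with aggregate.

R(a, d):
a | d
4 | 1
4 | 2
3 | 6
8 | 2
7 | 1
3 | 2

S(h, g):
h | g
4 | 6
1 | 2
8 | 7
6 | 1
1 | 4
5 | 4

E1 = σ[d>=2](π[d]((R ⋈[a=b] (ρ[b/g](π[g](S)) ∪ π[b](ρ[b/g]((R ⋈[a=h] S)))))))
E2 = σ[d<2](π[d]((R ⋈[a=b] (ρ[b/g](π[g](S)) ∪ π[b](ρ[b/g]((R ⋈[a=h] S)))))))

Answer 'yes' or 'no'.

E1 per-node cardinality:
  R → 6
  S → 6
  π[g](S) → 6
  ρ[b/g](π[g](S)) → 6
  R → 6
  S → 6
  (R ⋈[a=h] S) → 3
  ρ[b/g]((R ⋈[a=h] S)) → 3
  π[b](ρ[b/g]((R ⋈[a=h] S))) → 3
  (ρ[b/g](π[g](S)) ∪ π[b](ρ[b/g]((R ⋈[a=h] S)))) → 9
  (R ⋈[a=b] (ρ[b/g](π[g](S)) ∪ π[b](ρ[b/g]((R ⋈[a=h] S))))) → 6
  π[d]((R ⋈[a=b] (ρ[b/g](π[g](S)) ∪ π[b](ρ[b/g]((R ⋈[a=h] S)))))) → 6
  σ[d>=2](π[d]((R ⋈[a=b] (ρ[b/g](π[g](S)) ∪ π[b](ρ[b/g]((R ⋈[a=h] S))))))) → 2
E2 per-node cardinality:
  R → 6
  S → 6
  π[g](S) → 6
  ρ[b/g](π[g](S)) → 6
  R → 6
  S → 6
  (R ⋈[a=h] S) → 3
  ρ[b/g]((R ⋈[a=h] S)) → 3
  π[b](ρ[b/g]((R ⋈[a=h] S))) → 3
  (ρ[b/g](π[g](S)) ∪ π[b](ρ[b/g]((R ⋈[a=h] S)))) → 9
  (R ⋈[a=b] (ρ[b/g](π[g](S)) ∪ π[b](ρ[b/g]((R ⋈[a=h] S))))) → 6
  π[d]((R ⋈[a=b] (ρ[b/g](π[g](S)) ∪ π[b](ρ[b/g]((R ⋈[a=h] S)))))) → 6
  σ[d<2](π[d]((R ⋈[a=b] (ρ[b/g](π[g](S)) ∪ π[b](ρ[b/g]((R ⋈[a=h] S))))))) → 4

E1 result:
d
2
2
E2 result:
d
1
1
1
1
Witness: (1,) appears 0× in E1 but 4× in E2.

no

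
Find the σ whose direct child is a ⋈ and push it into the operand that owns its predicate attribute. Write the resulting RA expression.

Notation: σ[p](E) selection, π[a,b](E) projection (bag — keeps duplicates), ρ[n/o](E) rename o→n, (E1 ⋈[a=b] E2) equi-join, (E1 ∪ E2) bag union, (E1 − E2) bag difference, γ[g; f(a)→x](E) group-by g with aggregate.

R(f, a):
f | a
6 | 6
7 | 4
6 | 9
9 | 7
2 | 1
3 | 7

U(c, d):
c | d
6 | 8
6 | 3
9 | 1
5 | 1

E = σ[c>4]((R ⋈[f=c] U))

σ filters on c, owned by the right side.
E' = (R ⋈[f=c] σ[c>4](U))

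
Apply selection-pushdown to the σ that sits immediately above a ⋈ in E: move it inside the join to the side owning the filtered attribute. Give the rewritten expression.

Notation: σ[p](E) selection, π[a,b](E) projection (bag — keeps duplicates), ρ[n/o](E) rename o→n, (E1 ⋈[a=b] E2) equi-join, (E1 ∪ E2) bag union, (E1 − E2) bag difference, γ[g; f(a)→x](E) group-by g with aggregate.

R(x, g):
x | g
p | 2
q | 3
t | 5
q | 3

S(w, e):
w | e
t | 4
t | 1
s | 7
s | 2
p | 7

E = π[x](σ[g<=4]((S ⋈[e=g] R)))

σ filters on g, owned by the right side.
E' = π[x]((S ⋈[e=g] σ[g<=4](R)))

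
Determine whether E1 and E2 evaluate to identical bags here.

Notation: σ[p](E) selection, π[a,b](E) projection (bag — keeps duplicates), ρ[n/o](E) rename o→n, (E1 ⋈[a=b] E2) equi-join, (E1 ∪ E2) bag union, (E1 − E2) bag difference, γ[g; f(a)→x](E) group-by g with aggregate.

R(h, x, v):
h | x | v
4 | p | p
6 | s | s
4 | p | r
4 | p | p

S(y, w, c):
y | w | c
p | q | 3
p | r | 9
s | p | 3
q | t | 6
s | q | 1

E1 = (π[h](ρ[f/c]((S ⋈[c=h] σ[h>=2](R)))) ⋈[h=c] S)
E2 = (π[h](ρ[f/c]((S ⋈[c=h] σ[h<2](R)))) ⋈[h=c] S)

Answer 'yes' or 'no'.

E1 row counts bottom-up:
  S → 5
  R → 4
  σ[h>=2](R) → 4
  (S ⋈[c=h] σ[h>=2](R)) → 1
  ρ[f/c]((S ⋈[c=h] σ[h>=2](R))) → 1
  π[h](ρ[f/c]((S ⋈[c=h] σ[h>=2](R)))) → 1
  S → 5
  (π[h](ρ[f/c]((S ⋈[c=h] σ[h>=2](R)))) ⋈[h=c] S) → 1
E2 row counts bottom-up:
  S → 5
  R → 4
  σ[h<2](R) → 0
  (S ⋈[c=h] σ[h<2](R)) → 0
  ρ[f/c]((S ⋈[c=h] σ[h<2](R))) → 0
  π[h](ρ[f/c]((S ⋈[c=h] σ[h<2](R)))) → 0
  S → 5
  (π[h](ρ[f/c]((S ⋈[c=h] σ[h<2](R)))) ⋈[h=c] S) → 0

E1 result:
h | y | w | c
6 | q | t | 6
E2 result:
h | y | w | c
(0 rows)
Witness: (6, 'q', 't', 6) appears 1× in E1 but 0× in E2.

no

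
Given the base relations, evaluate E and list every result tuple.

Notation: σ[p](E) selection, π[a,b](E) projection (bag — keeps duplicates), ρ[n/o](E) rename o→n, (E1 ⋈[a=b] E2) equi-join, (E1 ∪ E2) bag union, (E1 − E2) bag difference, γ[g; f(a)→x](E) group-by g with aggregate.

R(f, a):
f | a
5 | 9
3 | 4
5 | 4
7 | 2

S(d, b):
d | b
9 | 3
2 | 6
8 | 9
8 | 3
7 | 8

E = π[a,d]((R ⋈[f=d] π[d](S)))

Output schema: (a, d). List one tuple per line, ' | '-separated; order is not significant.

Stepwise |·|:
  R → 4
  S → 5
  π[d](S) → 5
  (R ⋈[f=d] π[d](S)) → 1
  π[a,d]((R ⋈[f=d] π[d](S))) → 1

== RESULT ==
a | d
2 | 7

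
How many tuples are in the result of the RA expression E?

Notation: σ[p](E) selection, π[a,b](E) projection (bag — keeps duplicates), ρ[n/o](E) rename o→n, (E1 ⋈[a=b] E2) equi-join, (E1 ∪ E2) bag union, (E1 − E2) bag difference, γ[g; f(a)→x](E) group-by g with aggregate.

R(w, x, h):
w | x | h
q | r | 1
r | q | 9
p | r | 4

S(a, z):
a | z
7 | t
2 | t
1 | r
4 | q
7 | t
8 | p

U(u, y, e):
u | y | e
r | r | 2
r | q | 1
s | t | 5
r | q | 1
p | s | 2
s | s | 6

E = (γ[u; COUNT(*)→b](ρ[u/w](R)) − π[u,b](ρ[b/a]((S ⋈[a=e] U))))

Stepwise |·|:
  R → 3
  ρ[u/w](R) → 3
  γ[u; COUNT(*)→b](ρ[u/w](R)) → 3
  S → 6
  U → 6
  (S ⋈[a=e] U) → 4
  ρ[b/a]((S ⋈[a=e] U)) → 4
  π[u,b](ρ[b/a]((S ⋈[a=e] U))) → 4
  (γ[u; COUNT(*)→b](ρ[u/w](R)) − π[u,b](ρ[b/a]((S ⋈[a=e] U)))) → 2

|E| = 2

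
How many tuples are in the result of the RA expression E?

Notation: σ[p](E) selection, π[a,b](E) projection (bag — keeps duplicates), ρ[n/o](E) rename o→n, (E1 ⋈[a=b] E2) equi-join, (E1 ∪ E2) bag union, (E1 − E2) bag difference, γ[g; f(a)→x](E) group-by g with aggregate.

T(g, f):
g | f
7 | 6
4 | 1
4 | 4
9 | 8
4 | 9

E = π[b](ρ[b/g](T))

Row counts bottom-up:
  T → 5
  ρ[b/g](T) → 5
  π[b](ρ[b/g](T)) → 5

|E| = 5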